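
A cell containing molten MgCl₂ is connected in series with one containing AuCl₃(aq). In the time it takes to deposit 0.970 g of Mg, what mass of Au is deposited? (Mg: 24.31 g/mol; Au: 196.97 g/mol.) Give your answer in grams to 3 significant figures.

n(Mg) = 0.970 / 24.31 = 0.03990 mol
Mg²⁺ + 2e⁻ → Mg, so n(e⁻) = 2 × 0.03990 = 0.07980 mol
Since the cells are in series, n(e⁻) in the Au cell is also 0.07980 mol.
Au³⁺ + 3e⁻ → Au, so n(Au) = 0.07980 / 3 = 0.02660 mol
m(Au) = 0.02660 × 196.97 = 5.24 g

5.24 g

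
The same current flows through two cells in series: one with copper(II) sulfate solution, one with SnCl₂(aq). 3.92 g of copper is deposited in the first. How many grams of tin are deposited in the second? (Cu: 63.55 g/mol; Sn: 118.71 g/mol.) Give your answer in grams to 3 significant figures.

n(Cu) = 3.92 / 63.55 = 0.06168 mol
Cu²⁺ + 2e⁻ → Cu, so n(e⁻) = 2 × 0.06168 = 0.1234 mol
In series, the same 0.1234 mol of electrons flows through the second cell.
Sn²⁺ + 2e⁻ → Sn, so n(Sn) = 0.1234 / 2 = 0.06170 mol
m(Sn) = 0.06170 × 118.71 = 7.32 g

7.32 g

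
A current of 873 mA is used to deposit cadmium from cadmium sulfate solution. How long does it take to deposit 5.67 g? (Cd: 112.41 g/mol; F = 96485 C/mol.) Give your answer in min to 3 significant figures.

n(Cd) = 5.67 / 112.41 = 0.05044 mol
Cd²⁺ + 2e⁻ → Cd, so n(e⁻) = 2 × 0.05044 = 0.1009 mol
Q = 0.1009 × 96485 = 9735 C
t = Q / I = 9735 / 0.873 = 11150 s = 186 min

186 min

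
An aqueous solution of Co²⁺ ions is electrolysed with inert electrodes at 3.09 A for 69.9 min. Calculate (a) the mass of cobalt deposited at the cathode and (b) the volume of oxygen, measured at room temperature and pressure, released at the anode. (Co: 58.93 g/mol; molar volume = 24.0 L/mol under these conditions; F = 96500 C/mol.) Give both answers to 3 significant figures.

3.96 g Co; 0.806 L O₂

Q = 3.09 × 4194 = 12960 C; n(e⁻) = 12960 / 96500 = 0.1343 mol
Cathode: Co²⁺ + 2e⁻ → Co → n(Co) = 0.1343/2 = 0.06715 mol → 3.96 g
Anode: 2H₂O → O₂ + 4H⁺ + 4e⁻ → n(O₂) = 0.1343/4 = 0.03358 mol → 0.806 L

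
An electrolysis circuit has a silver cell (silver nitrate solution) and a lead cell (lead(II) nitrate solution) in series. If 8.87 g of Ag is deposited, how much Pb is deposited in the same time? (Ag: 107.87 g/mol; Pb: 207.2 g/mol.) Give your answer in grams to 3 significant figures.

8.52 g

n(Ag) = 8.87 / 107.87 = 0.08223 mol
Ag⁺ + e⁻ → Ag, so n(e⁻) = 0.08223 mol
Same current for the same time ⇒ same n(e⁻) = 0.08223 mol in both cells.
Pb²⁺ + 2e⁻ → Pb, so n(Pb) = 0.08223 / 2 = 0.04112 mol
m(Pb) = 0.04112 × 207.2 = 8.52 g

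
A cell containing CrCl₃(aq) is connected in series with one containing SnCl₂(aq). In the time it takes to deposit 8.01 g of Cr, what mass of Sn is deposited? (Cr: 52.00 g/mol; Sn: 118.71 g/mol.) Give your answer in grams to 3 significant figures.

n(Cr) = 8.01 / 52.00 = 0.1540 mol
Cr³⁺ + 3e⁻ → Cr, so n(e⁻) = 3 × 0.1540 = 0.4620 mol
In series, the same 0.4620 mol of electrons flows through the second cell.
Sn²⁺ + 2e⁻ → Sn, so n(Sn) = 0.4620 / 2 = 0.2310 mol
m(Sn) = 0.2310 × 118.71 = 27.4 g

27.4 g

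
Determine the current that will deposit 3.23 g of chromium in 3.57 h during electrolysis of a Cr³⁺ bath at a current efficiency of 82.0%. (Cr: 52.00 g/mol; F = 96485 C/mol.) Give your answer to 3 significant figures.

1.71 A

n(Cr) = 3.23 / 52.00 = 0.06212 mol
Cr³⁺ + 3e⁻ → Cr, so n(e⁻) = 3 × 0.06212 = 0.1864 mol
Q = 0.1864 × 96485 / 0.820 = 21930 C
I = Q / t = 21930 / 12852 s = 1.71 A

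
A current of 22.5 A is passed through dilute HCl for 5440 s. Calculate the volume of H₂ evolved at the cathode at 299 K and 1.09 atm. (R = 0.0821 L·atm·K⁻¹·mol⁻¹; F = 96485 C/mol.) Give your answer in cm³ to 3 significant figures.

14300 cm³

Q = 22.5 A × 5440 s = 1.224×10^5 C
n(e⁻) = Q/F = 1.224×10^5/96485 = 1.269 mol
2H⁺ + 2e⁻ → H₂, so n(H₂) = 1.269 / 2 = 0.6345 mol
V = nRT/P = 0.6345 × 0.0821 × 299 / 1.09 = 14.29 L
= 14300 cm³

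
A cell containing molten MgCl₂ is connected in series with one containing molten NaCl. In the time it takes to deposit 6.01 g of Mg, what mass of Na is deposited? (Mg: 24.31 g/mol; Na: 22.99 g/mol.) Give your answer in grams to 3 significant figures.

n(Mg) = 6.01 / 24.31 = 0.2472 mol
Mg²⁺ + 2e⁻ → Mg, so n(e⁻) = 2 × 0.2472 = 0.4944 mol
Same current for the same time ⇒ same n(e⁻) = 0.4944 mol in both cells.
Na⁺ + e⁻ → Na, so n(Na) = 0.4944 mol
m(Na) = 0.4944 × 22.99 = 11.4 g

11.4 g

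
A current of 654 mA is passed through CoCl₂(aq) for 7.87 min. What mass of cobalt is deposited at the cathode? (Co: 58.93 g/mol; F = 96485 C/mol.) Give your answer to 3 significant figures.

Q = It = 0.654 × 472.2 = 308.8 C
n(e⁻) = 308.8 / 96485 = 0.003200 mol
Co²⁺ + 2e⁻ → Co, so n(Co) = 0.003200 / 2 = 0.001600 mol
m = 0.001600 × 58.93 = 0.0943 g

0.0943 g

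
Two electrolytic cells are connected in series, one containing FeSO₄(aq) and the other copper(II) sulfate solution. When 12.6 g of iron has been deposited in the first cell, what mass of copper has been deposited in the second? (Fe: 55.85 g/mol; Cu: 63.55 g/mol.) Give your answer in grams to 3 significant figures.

n(Fe) = 12.6 / 55.85 = 0.2256 mol
Fe²⁺ + 2e⁻ → Fe, so n(e⁻) = 2 × 0.2256 = 0.4512 mol
In series, the same 0.4512 mol of electrons flows through the second cell.
Cu²⁺ + 2e⁻ → Cu, so n(Cu) = 0.4512 / 2 = 0.2256 mol
m(Cu) = 0.2256 × 63.55 = 14.3 g

14.3 g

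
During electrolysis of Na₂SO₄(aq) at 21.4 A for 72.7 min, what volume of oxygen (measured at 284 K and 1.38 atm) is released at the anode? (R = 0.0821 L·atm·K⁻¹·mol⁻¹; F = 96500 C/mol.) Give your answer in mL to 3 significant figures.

4090 mL

Charge passed = 21.4 × 4362 = 93350 C
n(e⁻) = 93350 / 96500 = 0.9674 mol
2H₂O → O₂ + 4H⁺ + 4e⁻, so n(O₂) = 0.9674 / 4 = 0.2419 mol
V = nRT/P = 0.2419 × 0.0821 × 284 / 1.38 = 4.087 L
= 4090 mL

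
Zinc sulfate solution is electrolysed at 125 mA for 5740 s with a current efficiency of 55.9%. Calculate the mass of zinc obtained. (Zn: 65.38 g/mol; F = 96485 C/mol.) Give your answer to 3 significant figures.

Q = 0.125 × 5740 = 717.5 C
n(e⁻) = 717.5 / 96485 = 0.007436 mol
Zn²⁺ + 2e⁻ → Zn, so theoretical m(Zn) = 0.003718 × 65.38 = 0.2431 g
Actual mass = 55.9% × 0.2431 = 0.136 g

0.136 g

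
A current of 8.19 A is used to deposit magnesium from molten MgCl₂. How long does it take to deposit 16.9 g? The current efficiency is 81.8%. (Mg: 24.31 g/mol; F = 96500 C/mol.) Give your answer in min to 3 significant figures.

n(Mg) = 16.9 / 24.31 = 0.6952 mol
Mg²⁺ + 2e⁻ → Mg, so n(e⁻) = 2 × 0.6952 = 1.390 mol
Q = 1.390 × 96500 / 0.818 = 1.640×10^5 C
t = Q / I = 1.640×10^5 / 8.19 = 20020 s = 334 min

334 min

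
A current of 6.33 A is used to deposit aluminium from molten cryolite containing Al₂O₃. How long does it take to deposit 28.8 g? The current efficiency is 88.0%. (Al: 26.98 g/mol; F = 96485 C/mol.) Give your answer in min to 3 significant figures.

n(Al) = 28.8 / 26.98 = 1.067 mol
Al³⁺ + 3e⁻ → Al, so n(e⁻) = 3 × 1.067 = 3.201 mol
Q = 3.201 × 96485 / 0.880 = 3.510×10^5 C
t = Q / I = 3.510×10^5 / 6.33 = 55450 s = 924 min

924 min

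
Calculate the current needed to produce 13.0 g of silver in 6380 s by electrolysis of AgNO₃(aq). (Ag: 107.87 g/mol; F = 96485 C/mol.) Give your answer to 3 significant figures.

n(Ag) = 13.0 / 107.87 = 0.1205 mol
Ag⁺ + e⁻ → Ag, so n(e⁻) = 0.1205 mol
Q = 0.1205 × 96485 = 11630 C
I = Q / t = 11630 / 6380 s = 1.82 A

1.82 A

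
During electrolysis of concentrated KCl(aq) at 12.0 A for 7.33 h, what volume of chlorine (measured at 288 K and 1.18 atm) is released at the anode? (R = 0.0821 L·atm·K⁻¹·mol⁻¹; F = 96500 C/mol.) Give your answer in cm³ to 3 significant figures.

Q = It = 12.0 × 26388 = 3.167×10^5 C
n(e⁻) = Q/F = 3.167×10^5/96500 = 3.282 mol
2Cl⁻ → Cl₂ + 2e⁻, so n(Cl₂) = 3.282 / 2 = 1.641 mol
V = nRT/P = 1.641 × 0.0821 × 288 / 1.18 = 32.88 L
= 32900 cm³

32900 cm³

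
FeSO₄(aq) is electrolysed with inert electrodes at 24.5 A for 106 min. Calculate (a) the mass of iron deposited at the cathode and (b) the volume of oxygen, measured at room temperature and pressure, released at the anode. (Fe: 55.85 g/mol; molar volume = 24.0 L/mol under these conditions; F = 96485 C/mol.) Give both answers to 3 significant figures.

45.1 g Fe; 9.69 L O₂

Q = 24.5 × 6360 = 1.558×10^5 C; n(e⁻) = 1.558×10^5 / 96485 = 1.615 mol
Cathode: Fe²⁺ + 2e⁻ → Fe → n(Fe) = 1.615/2 = 0.8075 mol → 45.1 g
Anode: 2H₂O → O₂ + 4H⁺ + 4e⁻ → n(O₂) = 1.615/4 = 0.4038 mol → 9.69 L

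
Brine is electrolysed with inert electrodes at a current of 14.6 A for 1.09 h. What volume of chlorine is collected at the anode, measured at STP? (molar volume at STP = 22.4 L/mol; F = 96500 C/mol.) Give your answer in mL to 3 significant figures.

6650 mL

Q = It = 14.6 × 3924 = 57290 C
Moles of electrons = 57290 / 96500 = 0.5937 mol
2Cl⁻ → Cl₂ + 2e⁻, so n(Cl₂) = 0.5937 / 2 = 0.2969 mol
V = 0.2969 × 22.4 = 6.651 L
= 6650 mL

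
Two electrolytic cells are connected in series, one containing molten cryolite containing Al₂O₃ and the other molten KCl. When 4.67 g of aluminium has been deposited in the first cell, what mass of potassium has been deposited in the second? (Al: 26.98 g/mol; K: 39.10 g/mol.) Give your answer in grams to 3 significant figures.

n(Al) = 4.67 / 26.98 = 0.1731 mol
Al³⁺ + 3e⁻ → Al, so n(e⁻) = 3 × 0.1731 = 0.5193 mol
Since the cells are in series, n(e⁻) in the K cell is also 0.5193 mol.
K⁺ + e⁻ → K, so n(K) = 0.5193 mol
m(K) = 0.5193 × 39.10 = 20.3 g

20.3 g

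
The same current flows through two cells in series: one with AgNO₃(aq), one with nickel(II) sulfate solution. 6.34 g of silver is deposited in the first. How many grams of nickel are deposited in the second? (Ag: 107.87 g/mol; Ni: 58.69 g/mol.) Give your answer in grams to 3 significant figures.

n(Ag) = 6.34 / 107.87 = 0.05877 mol
Ag⁺ + e⁻ → Ag, so n(e⁻) = 0.05877 mol
In series, the same 0.05877 mol of electrons flows through the second cell.
Ni²⁺ + 2e⁻ → Ni, so n(Ni) = 0.05877 / 2 = 0.02939 mol
m(Ni) = 0.02939 × 58.69 = 1.72 g

1.72 g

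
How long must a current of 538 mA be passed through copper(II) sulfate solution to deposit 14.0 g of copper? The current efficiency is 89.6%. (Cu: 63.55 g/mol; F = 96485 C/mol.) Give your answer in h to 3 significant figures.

24.5 h

n(Cu) = 14.0 / 63.55 = 0.2203 mol
Cu²⁺ + 2e⁻ → Cu, so n(e⁻) = 2 × 0.2203 = 0.4406 mol
Q = 0.4406 × 96485 / 0.896 = 47450 C
t = Q / I = 47450 / 0.538 = 88200 s = 24.5 h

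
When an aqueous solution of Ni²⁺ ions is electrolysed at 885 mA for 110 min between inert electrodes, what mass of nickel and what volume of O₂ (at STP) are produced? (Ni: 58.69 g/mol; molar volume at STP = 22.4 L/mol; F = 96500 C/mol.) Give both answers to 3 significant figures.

Q = 0.885 × 6600 = 5841 C; n(e⁻) = 5841 / 96500 = 0.06053 mol
Cathode: Ni²⁺ + 2e⁻ → Ni → n(Ni) = 0.06053/2 = 0.03027 mol → 1.78 g
Anode: 2H₂O → O₂ + 4H⁺ + 4e⁻ → n(O₂) = 0.06053/4 = 0.01513 mol → 0.339 L

1.78 g Ni; 0.339 L O₂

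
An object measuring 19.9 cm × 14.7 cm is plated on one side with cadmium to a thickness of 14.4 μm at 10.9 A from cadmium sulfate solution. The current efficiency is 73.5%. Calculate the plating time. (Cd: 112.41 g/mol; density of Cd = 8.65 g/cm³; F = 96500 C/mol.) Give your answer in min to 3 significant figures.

Plated area = 19.9 × 14.7 = 292.5 cm²
Volume = 292.5 × 14.4×10⁻⁴ cm = 0.4212 cm³
m(Cd) = 0.4212 × 8.65 = 3.643 g
n(Cd) = 3.643 / 112.41 = 0.03241 mol; n(e⁻) = 2 × 0.03241 = 0.06482 mol
Q = 0.06482 × 96500 / 0.735 = 8510 C
t = 8510 / 10.9 = 780.7 s = 13.0 min

13.0 min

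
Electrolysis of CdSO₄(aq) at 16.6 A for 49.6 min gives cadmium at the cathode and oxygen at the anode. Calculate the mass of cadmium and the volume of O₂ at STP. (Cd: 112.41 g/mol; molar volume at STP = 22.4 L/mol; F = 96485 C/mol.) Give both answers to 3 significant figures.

Q = 16.6 × 2976 = 49400 C; n(e⁻) = 49400 / 96485 = 0.5120 mol
Cathode: Cd²⁺ + 2e⁻ → Cd → n(Cd) = 0.5120/2 = 0.2560 mol → 28.8 g
Anode: 2H₂O → O₂ + 4H⁺ + 4e⁻ → n(O₂) = 0.5120/4 = 0.1280 mol → 2.87 L

28.8 g Cd; 2.87 L O₂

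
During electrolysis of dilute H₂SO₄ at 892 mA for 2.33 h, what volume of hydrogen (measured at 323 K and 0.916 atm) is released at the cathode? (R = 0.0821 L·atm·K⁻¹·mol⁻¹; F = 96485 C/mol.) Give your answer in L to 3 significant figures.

1.12 L

Q = It = 0.892 × 8388 = 7482 C
n(e⁻) = Q/F = 7482/96485 = 0.07755 mol
2H⁺ + 2e⁻ → H₂, so n(H₂) = 0.07755 / 2 = 0.03878 mol
V = nRT/P = 0.03878 × 0.0821 × 323 / 0.916 = 1.123 L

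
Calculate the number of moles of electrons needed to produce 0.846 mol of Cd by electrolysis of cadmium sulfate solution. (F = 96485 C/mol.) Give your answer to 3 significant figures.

1.69 mol

Cd²⁺ + 2e⁻ → Cd, so n(e⁻) = 2 × 0.846 = 1.692 mol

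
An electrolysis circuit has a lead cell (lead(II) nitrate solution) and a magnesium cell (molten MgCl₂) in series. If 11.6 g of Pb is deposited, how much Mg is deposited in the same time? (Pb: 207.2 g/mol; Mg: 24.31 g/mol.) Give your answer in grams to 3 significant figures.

1.36 g

n(Pb) = 11.6 / 207.2 = 0.05598 mol
Pb²⁺ + 2e⁻ → Pb, so n(e⁻) = 2 × 0.05598 = 0.1120 mol
The cells are in series, so the same charge (and hence the same n(e⁻) = 0.1120 mol) passes through both.
Mg²⁺ + 2e⁻ → Mg, so n(Mg) = 0.1120 / 2 = 0.05600 mol
m(Mg) = 0.05600 × 24.31 = 1.36 g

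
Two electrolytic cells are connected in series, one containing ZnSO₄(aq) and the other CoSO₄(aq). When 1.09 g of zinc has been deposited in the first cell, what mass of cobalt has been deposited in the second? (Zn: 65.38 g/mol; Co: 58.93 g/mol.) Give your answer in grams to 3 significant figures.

0.982 g

n(Zn) = 1.09 / 65.38 = 0.01667 mol
Zn²⁺ + 2e⁻ → Zn, so n(e⁻) = 2 × 0.01667 = 0.03334 mol
Since the cells are in series, n(e⁻) in the Co cell is also 0.03334 mol.
Co²⁺ + 2e⁻ → Co, so n(Co) = 0.03334 / 2 = 0.01667 mol
m(Co) = 0.01667 × 58.93 = 0.982 g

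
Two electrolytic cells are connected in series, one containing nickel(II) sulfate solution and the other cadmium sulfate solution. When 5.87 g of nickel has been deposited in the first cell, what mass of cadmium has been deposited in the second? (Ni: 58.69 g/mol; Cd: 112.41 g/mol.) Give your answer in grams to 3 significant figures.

n(Ni) = 5.87 / 58.69 = 0.1000 mol
Ni²⁺ + 2e⁻ → Ni, so n(e⁻) = 2 × 0.1000 = 0.2000 mol
The cells are in series, so the same charge (and hence the same n(e⁻) = 0.2000 mol) passes through both.
Cd²⁺ + 2e⁻ → Cd, so n(Cd) = 0.2000 / 2 = 0.1000 mol
m(Cd) = 0.1000 × 112.41 = 11.2 g

11.2 g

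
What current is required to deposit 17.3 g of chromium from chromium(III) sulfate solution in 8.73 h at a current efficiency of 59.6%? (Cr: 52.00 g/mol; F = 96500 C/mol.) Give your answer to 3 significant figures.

5.14 A

n(Cr) = 17.3 / 52.00 = 0.3327 mol
Cr³⁺ + 3e⁻ → Cr, so n(e⁻) = 3 × 0.3327 = 0.9981 mol
Q = 0.9981 × 96500 / 0.596 = 1.616×10^5 C
I = Q / t = 1.616×10^5 / 31428 s = 5.14 A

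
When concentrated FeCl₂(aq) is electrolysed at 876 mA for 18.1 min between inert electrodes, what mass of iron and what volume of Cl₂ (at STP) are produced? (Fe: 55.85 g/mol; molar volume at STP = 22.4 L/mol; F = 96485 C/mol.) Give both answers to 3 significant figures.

Q = 0.876 × 1086 = 951.3 C; n(e⁻) = 951.3 / 96485 = 0.009860 mol
Cathode: Fe²⁺ + 2e⁻ → Fe → n(Fe) = 0.009860/2 = 0.004930 mol → 0.275 g
Anode: 2Cl⁻ → Cl₂ + 2e⁻ → n(Cl₂) = 0.009860/2 = 0.004930 mol → 0.110 L

0.275 g Fe; 0.110 L Cl₂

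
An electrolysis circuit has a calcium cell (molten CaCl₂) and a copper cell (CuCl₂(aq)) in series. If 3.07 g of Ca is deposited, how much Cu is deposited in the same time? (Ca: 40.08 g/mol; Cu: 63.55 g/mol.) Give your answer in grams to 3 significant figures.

n(Ca) = 3.07 / 40.08 = 0.07660 mol
Ca²⁺ + 2e⁻ → Ca, so n(e⁻) = 2 × 0.07660 = 0.1532 mol
The cells are in series, so the same charge (and hence the same n(e⁻) = 0.1532 mol) passes through both.
Cu²⁺ + 2e⁻ → Cu, so n(Cu) = 0.1532 / 2 = 0.07660 mol
m(Cu) = 0.07660 × 63.55 = 4.87 g

4.87 g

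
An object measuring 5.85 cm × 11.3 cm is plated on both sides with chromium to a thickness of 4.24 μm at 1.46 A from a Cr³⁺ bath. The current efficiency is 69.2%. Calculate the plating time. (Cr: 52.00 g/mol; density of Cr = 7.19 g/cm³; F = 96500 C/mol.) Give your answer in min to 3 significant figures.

Plated area = 2 × 5.85 × 11.3 = 132.2 cm²
Volume = 132.2 × 4.24×10⁻⁴ cm = 0.05605 cm³
m(Cr) = 0.05605 × 7.19 = 0.4030 g
n(Cr) = 0.4030 / 52.00 = 0.007750 mol; n(e⁻) = 3 × 0.007750 = 0.02325 mol
Q = 0.02325 × 96500 / 0.692 = 3242 C
t = 3242 / 1.46 = 2221 s = 37.0 min

37.0 min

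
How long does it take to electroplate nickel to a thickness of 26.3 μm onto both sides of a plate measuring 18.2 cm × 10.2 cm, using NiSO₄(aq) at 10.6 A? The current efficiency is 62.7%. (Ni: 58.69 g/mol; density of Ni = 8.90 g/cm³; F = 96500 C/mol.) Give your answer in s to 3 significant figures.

4300 s

Plated area = 2 × 18.2 × 10.2 = 371.3 cm²
Volume = 371.3 × 26.3×10⁻⁴ cm = 0.9765 cm³
m(Ni) = 0.9765 × 8.90 = 8.691 g
n(Ni) = 8.691 / 58.69 = 0.1481 mol; n(e⁻) = 2 × 0.1481 = 0.2962 mol
Q = 0.2962 × 96500 / 0.627 = 45590 C
t = 45590 / 10.6 = 4301 s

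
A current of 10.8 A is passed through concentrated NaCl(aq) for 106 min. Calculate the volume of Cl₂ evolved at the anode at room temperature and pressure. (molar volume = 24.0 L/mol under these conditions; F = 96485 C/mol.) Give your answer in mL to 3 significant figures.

8540 mL

Q = 10.8 A × 6360 s = 68690 C
n(e⁻) = 68690 / 96485 = 0.7119 mol
2Cl⁻ → Cl₂ + 2e⁻, so n(Cl₂) = 0.7119 / 2 = 0.3560 mol
V = 0.3560 × 24.0 = 8.544 L
= 8540 mL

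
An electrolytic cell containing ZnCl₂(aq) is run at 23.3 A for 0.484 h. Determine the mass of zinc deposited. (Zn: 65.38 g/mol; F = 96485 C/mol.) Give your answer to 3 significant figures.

13.8 g

Q = It = 23.3 × 1742.4 = 40600 C
Moles of electrons = 40600 / 96485 = 0.4208 mol
Zn²⁺ + 2e⁻ → Zn, so n(Zn) = 0.4208 / 2 = 0.2104 mol
m = 0.2104 × 65.38 = 13.8 g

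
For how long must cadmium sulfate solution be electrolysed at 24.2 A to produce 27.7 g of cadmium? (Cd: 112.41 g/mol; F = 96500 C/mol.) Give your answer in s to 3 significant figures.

1970 s

n(Cd) = 27.7 / 112.41 = 0.2464 mol
Cd²⁺ + 2e⁻ → Cd, so n(e⁻) = 2 × 0.2464 = 0.4928 mol
Q = 0.4928 × 96500 = 47560 C
t = Q / I = 47560 / 24.2 = 1965 s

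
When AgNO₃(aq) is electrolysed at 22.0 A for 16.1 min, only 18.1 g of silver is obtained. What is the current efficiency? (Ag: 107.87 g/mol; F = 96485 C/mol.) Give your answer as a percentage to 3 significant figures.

Q = 22.0 × 966 = 21250 C
n(e⁻) = 21250 / 96485 = 0.2202 mol
Ag⁺ + e⁻ → Ag, so theoretical n(Ag) = 0.2202 mol → 23.75 g
Efficiency = 18.1 / 23.75 = 0.7621 = 76.2%

76.2%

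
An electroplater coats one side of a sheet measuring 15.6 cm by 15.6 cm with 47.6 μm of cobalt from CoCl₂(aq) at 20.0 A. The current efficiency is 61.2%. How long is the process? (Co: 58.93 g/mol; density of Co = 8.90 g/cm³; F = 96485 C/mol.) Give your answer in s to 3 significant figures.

2760 s

Plated area = 15.6 × 15.6 = 243.4 cm²
Volume = 243.4 × 47.6×10⁻⁴ cm = 1.159 cm³
m(Co) = 1.159 × 8.90 = 10.32 g
n(Co) = 10.32 / 58.93 = 0.1751 mol; n(e⁻) = 2 × 0.1751 = 0.3502 mol
Q = 0.3502 × 96485 / 0.612 = 55210 C
t = 55210 / 20.0 = 2761 s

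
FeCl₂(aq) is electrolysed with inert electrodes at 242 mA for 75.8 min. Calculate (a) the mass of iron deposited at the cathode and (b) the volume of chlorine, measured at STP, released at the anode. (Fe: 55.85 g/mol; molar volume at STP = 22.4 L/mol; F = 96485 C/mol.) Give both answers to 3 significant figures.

0.319 g Fe; 0.128 L Cl₂

Q = 0.242 × 4548 = 1101 C; n(e⁻) = 1101 / 96485 = 0.01141 mol
Cathode: Fe²⁺ + 2e⁻ → Fe → n(Fe) = 0.01141/2 = 0.005705 mol → 0.319 g
Anode: 2Cl⁻ → Cl₂ + 2e⁻ → n(Cl₂) = 0.01141/2 = 0.005705 mol → 0.128 L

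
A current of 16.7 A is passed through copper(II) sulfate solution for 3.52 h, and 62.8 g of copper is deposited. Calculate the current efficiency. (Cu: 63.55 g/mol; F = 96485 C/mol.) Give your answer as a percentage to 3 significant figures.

90.1%

Q = 16.7 × 12672 = 2.116×10^5 C
n(e⁻) = 2.116×10^5 / 96485 = 2.193 mol
Cu²⁺ + 2e⁻ → Cu, so theoretical n(Cu) = 1.097 mol → 69.71 g
Efficiency = 62.8 / 69.71 = 0.9009 = 90.1%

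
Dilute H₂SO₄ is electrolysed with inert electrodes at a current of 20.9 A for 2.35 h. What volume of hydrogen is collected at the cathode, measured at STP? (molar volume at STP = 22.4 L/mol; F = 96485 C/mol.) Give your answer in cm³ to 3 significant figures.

Charge passed = 20.9 × 8460 = 1.768×10^5 C
n(e⁻) = 1.768×10^5 / 96485 = 1.832 mol
2H⁺ + 2e⁻ → H₂, so n(H₂) = 1.832 / 2 = 0.9160 mol
V = 0.9160 × 22.4 = 20.52 L
= 20500 cm³

20500 cm³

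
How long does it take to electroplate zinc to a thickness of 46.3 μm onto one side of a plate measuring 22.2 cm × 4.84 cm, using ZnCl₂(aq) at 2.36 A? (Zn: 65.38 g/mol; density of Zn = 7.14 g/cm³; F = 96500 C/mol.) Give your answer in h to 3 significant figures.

1.23 h

Plated area = 22.2 × 4.84 = 107.4 cm²
Volume = 107.4 × 46.3×10⁻⁴ cm = 0.4973 cm³
m(Zn) = 0.4973 × 7.14 = 3.551 g
n(Zn) = 3.551 / 65.38 = 0.05431 mol; n(e⁻) = 2 × 0.05431 = 0.1086 mol
Q = 0.1086 × 96500 = 10480 C
t = 10480 / 2.36 = 4441 s = 1.23 h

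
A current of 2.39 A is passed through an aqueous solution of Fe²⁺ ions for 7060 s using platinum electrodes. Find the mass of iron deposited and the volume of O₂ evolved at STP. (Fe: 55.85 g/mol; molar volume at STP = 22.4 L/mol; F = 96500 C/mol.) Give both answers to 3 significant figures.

Q = 2.39 × 7060 = 16870 C; n(e⁻) = 16870 / 96500 = 0.1748 mol
Cathode: Fe²⁺ + 2e⁻ → Fe → n(Fe) = 0.1748/2 = 0.08740 mol → 4.88 g
Anode: 2H₂O → O₂ + 4H⁺ + 4e⁻ → n(O₂) = 0.1748/4 = 0.04370 mol → 0.979 L

4.88 g Fe; 0.979 L O₂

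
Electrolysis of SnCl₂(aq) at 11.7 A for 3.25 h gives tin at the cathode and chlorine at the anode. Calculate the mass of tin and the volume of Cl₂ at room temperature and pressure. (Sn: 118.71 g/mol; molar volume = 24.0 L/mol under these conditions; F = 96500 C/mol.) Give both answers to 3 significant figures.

84.2 g Sn; 17.0 L Cl₂

Q = 11.7 × 11700 = 1.369×10^5 C; n(e⁻) = 1.369×10^5 / 96500 = 1.419 mol
Cathode: Sn²⁺ + 2e⁻ → Sn → n(Sn) = 1.419/2 = 0.7095 mol → 84.2 g
Anode: 2Cl⁻ → Cl₂ + 2e⁻ → n(Cl₂) = 1.419/2 = 0.7095 mol → 17.0 L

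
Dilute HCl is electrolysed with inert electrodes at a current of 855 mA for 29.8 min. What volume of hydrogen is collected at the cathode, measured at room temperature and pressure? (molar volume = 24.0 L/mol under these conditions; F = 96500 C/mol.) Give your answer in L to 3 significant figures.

0.190 L

Q = It = 0.855 × 1788 = 1529 C
n(e⁻) = 1529 / 96500 = 0.01584 mol
2H⁺ + 2e⁻ → H₂, so n(H₂) = 0.01584 / 2 = 0.007920 mol
V = 0.007920 × 24.0 = 0.1901 L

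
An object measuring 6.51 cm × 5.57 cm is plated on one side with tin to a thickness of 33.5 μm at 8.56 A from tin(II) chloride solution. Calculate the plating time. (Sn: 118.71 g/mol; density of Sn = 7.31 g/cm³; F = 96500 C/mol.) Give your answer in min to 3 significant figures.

2.81 min

Plated area = 6.51 × 5.57 = 36.26 cm²
Volume = 36.26 × 33.5×10⁻⁴ cm = 0.1215 cm³
m(Sn) = 0.1215 × 7.31 = 0.8882 g
n(Sn) = 0.8882 / 118.71 = 0.007482 mol; n(e⁻) = 2 × 0.007482 = 0.01496 mol
Q = 0.01496 × 96500 = 1444 C
t = 1444 / 8.56 = 168.7 s = 2.81 min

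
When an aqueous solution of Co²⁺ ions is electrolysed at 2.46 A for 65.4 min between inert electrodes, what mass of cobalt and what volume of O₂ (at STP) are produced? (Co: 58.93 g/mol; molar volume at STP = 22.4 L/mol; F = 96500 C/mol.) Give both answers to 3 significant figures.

2.95 g Co; 0.560 L O₂

Q = 2.46 × 3924 = 9653 C; n(e⁻) = 9653 / 96500 = 0.1000 mol
Cathode: Co²⁺ + 2e⁻ → Co → n(Co) = 0.1000/2 = 0.05000 mol → 2.95 g
Anode: 2H₂O → O₂ + 4H⁺ + 4e⁻ → n(O₂) = 0.1000/4 = 0.02500 mol → 0.560 L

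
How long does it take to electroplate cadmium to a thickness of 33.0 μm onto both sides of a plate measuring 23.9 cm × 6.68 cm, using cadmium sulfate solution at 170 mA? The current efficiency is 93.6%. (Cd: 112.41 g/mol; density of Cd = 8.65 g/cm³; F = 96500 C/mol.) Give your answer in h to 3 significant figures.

Plated area = 2 × 23.9 × 6.68 = 319.3 cm²
Volume = 319.3 × 33.0×10⁻⁴ cm = 1.054 cm³
m(Cd) = 1.054 × 8.65 = 9.117 g
n(Cd) = 9.117 / 112.41 = 0.08110 mol; n(e⁻) = 2 × 0.08110 = 0.1622 mol
Q = 0.1622 × 96500 / 0.936 = 16720 C
t = 16720 / 0.170 = 98350 s = 27.3 h

27.3 h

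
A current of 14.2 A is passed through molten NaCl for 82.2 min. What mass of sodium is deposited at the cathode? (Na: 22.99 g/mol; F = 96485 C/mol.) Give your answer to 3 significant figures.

Q = It = 14.2 × 4932 = 70030 C
Moles of electrons = 70030 / 96485 = 0.7258 mol
Na⁺ + e⁻ → Na, so n(Na) = 0.7258 mol
m = 0.7258 × 22.99 = 16.7 g

16.7 g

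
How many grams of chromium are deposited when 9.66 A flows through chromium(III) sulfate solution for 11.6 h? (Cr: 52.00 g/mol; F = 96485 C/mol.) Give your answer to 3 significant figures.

Q = It = 9.66 × 41760 = 4.034×10^5 C
n(e⁻) = 4.034×10^5 / 96485 = 4.181 mol
Cr³⁺ + 3e⁻ → Cr, so n(Cr) = 4.181 / 3 = 1.394 mol
m = 1.394 × 52.00 = 72.5 g

72.5 g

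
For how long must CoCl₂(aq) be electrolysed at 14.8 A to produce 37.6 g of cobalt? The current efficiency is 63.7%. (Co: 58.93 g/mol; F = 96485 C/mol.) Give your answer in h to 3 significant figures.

n(Co) = 37.6 / 58.93 = 0.6380 mol
Co²⁺ + 2e⁻ → Co, so n(e⁻) = 2 × 0.6380 = 1.276 mol
Q = 1.276 × 96485 / 0.637 = 1.933×10^5 C
t = Q / I = 1.933×10^5 / 14.8 = 13060 s = 3.63 h

3.63 h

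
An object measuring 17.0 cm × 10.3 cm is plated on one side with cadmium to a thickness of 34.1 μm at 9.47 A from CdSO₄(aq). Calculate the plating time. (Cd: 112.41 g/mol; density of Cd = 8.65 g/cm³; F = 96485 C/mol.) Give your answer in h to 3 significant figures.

Plated area = 17.0 × 10.3 = 175.1 cm²
Volume = 175.1 × 34.1×10⁻⁴ cm = 0.5971 cm³
m(Cd) = 0.5971 × 8.65 = 5.165 g
n(Cd) = 5.165 / 112.41 = 0.04595 mol; n(e⁻) = 2 × 0.04595 = 0.09190 mol
Q = 0.09190 × 96485 = 8867 C
t = 8867 / 9.47 = 936.3 s = 0.260 h

0.260 h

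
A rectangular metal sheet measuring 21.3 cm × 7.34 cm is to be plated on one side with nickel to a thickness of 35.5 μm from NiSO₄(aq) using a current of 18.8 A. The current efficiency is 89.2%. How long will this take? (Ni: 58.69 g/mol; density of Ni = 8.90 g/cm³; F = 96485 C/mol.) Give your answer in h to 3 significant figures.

Plated area = 21.3 × 7.34 = 156.3 cm²
Volume = 156.3 × 35.5×10⁻⁴ cm = 0.5549 cm³
m(Ni) = 0.5549 × 8.90 = 4.939 g
n(Ni) = 4.939 / 58.69 = 0.08415 mol; n(e⁻) = 2 × 0.08415 = 0.1683 mol
Q = 0.1683 × 96485 / 0.892 = 18200 C
t = 18200 / 18.8 = 968.1 s = 0.269 h

0.269 h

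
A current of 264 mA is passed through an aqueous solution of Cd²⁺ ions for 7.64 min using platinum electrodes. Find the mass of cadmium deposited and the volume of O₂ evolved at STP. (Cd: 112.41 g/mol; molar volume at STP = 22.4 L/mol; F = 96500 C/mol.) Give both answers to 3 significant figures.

0.0705 g Cd; 0.00702 L O₂

Q = 0.264 × 458.4 = 121.0 C; n(e⁻) = 121.0 / 96500 = 0.001254 mol
Cathode: Cd²⁺ + 2e⁻ → Cd → n(Cd) = 0.001254/2 = 6.270×10^-4 mol → 0.0705 g
Anode: 2H₂O → O₂ + 4H⁺ + 4e⁻ → n(O₂) = 0.001254/4 = 3.135×10^-4 mol → 0.00702 L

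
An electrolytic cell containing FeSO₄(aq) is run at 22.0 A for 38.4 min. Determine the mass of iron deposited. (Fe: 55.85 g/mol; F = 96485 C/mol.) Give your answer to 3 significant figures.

Charge passed = 22.0 × 2304 = 50690 C
n(e⁻) = 50690 / 96485 = 0.5254 mol
Fe²⁺ + 2e⁻ → Fe, so n(Fe) = 0.5254 / 2 = 0.2627 mol
m = 0.2627 × 55.85 = 14.7 g

14.7 g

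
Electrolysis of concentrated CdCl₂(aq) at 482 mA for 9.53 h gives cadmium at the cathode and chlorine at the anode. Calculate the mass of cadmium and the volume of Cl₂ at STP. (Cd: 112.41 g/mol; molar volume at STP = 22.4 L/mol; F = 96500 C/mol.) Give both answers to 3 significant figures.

Q = 0.482 × 34308 = 16540 C; n(e⁻) = 16540 / 96500 = 0.1714 mol
Cathode: Cd²⁺ + 2e⁻ → Cd → n(Cd) = 0.1714/2 = 0.08570 mol → 9.63 g
Anode: 2Cl⁻ → Cl₂ + 2e⁻ → n(Cl₂) = 0.1714/2 = 0.08570 mol → 1.92 L

9.63 g Cd; 1.92 L Cl₂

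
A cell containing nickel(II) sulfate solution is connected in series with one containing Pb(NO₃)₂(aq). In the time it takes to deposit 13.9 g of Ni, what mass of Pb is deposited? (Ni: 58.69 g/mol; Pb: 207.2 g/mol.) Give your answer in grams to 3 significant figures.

49.1 g

n(Ni) = 13.9 / 58.69 = 0.2368 mol
Ni²⁺ + 2e⁻ → Ni, so n(e⁻) = 2 × 0.2368 = 0.4736 mol
In series, the same 0.4736 mol of electrons flows through the second cell.
Pb²⁺ + 2e⁻ → Pb, so n(Pb) = 0.4736 / 2 = 0.2368 mol
m(Pb) = 0.2368 × 207.2 = 49.1 g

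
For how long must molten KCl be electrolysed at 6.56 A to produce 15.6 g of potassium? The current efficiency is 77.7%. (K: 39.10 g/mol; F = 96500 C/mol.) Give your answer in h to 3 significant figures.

2.10 h

n(K) = 15.6 / 39.10 = 0.3990 mol
K⁺ + e⁻ → K, so n(e⁻) = 0.3990 mol
Q = 0.3990 × 96500 / 0.777 = 49550 C
t = Q / I = 49550 / 6.56 = 7553 s = 2.10 h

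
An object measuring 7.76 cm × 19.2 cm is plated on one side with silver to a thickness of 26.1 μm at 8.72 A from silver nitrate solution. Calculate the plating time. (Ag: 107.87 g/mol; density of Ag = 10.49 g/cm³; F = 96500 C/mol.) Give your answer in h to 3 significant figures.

Plated area = 7.76 × 19.2 = 149.0 cm²
Volume = 149.0 × 26.1×10⁻⁴ cm = 0.3889 cm³
m(Ag) = 0.3889 × 10.49 = 4.080 g
n(Ag) = 4.080 / 107.87 = 0.03782 mol; n(e⁻) = 0.03782 mol
Q = 0.03782 × 96500 = 3650 C
t = 3650 / 8.72 = 418.6 s = 0.116 h

0.116 h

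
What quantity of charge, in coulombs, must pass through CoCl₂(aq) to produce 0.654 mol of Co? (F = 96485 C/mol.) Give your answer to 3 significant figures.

1.26×10^5 C

Co²⁺ + 2e⁻ → Co, so n(e⁻) = 2 × 0.654 = 1.308 mol
Q = 1.308 × 96485 = 1.262×10^5 C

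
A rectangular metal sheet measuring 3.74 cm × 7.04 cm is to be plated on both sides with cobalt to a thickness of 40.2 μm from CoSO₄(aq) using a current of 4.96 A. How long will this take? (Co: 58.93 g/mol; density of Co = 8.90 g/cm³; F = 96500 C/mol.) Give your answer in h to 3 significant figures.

Plated area = 2 × 3.74 × 7.04 = 52.66 cm²
Volume = 52.66 × 40.2×10⁻⁴ cm = 0.2117 cm³
m(Co) = 0.2117 × 8.90 = 1.884 g
n(Co) = 1.884 / 58.93 = 0.03197 mol; n(e⁻) = 2 × 0.03197 = 0.06394 mol
Q = 0.06394 × 96500 = 6170 C
t = 6170 / 4.96 = 1244 s = 0.346 h

0.346 h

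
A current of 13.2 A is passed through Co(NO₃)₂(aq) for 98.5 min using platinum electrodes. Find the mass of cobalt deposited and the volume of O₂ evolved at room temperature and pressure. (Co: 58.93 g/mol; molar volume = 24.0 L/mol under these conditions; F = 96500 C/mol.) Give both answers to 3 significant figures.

23.8 g Co; 4.85 L O₂

Q = 13.2 × 5910 = 78010 C; n(e⁻) = 78010 / 96500 = 0.8084 mol
Cathode: Co²⁺ + 2e⁻ → Co → n(Co) = 0.8084/2 = 0.4042 mol → 23.8 g
Anode: 2H₂O → O₂ + 4H⁺ + 4e⁻ → n(O₂) = 0.8084/4 = 0.2021 mol → 4.85 L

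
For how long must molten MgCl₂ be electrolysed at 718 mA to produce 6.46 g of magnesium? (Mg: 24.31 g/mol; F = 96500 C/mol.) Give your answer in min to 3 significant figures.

1190 min

n(Mg) = 6.46 / 24.31 = 0.2657 mol
Mg²⁺ + 2e⁻ → Mg, so n(e⁻) = 2 × 0.2657 = 0.5314 mol
Q = 0.5314 × 96500 = 51280 C
t = Q / I = 51280 / 0.718 = 71420 s = 1190 min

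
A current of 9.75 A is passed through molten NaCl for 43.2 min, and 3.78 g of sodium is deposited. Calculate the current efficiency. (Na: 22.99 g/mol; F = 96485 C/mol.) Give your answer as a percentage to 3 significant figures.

62.8%

Q = 9.75 × 2592 = 25270 C
n(e⁻) = 25270 / 96485 = 0.2619 mol
Na⁺ + e⁻ → Na, so theoretical n(Na) = 0.2619 mol → 6.021 g
Efficiency = 3.78 / 6.021 = 0.6278 = 62.8%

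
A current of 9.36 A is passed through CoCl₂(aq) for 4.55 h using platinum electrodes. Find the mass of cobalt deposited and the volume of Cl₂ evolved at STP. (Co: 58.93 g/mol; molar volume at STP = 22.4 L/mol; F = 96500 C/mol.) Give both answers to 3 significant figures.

Q = 9.36 × 16380 = 1.533×10^5 C; n(e⁻) = 1.533×10^5 / 96500 = 1.589 mol
Cathode: Co²⁺ + 2e⁻ → Co → n(Co) = 1.589/2 = 0.7945 mol → 46.8 g
Anode: 2Cl⁻ → Cl₂ + 2e⁻ → n(Cl₂) = 1.589/2 = 0.7945 mol → 17.8 L

46.8 g Co; 17.8 L Cl₂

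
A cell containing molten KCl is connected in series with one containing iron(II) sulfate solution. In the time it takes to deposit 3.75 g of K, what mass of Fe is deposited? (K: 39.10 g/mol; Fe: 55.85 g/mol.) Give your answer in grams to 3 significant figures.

2.68 g

n(K) = 3.75 / 39.10 = 0.09591 mol
K⁺ + e⁻ → K, so n(e⁻) = 0.09591 mol
Since the cells are in series, n(e⁻) in the Fe cell is also 0.09591 mol.
Fe²⁺ + 2e⁻ → Fe, so n(Fe) = 0.09591 / 2 = 0.04796 mol
m(Fe) = 0.04796 × 55.85 = 2.68 g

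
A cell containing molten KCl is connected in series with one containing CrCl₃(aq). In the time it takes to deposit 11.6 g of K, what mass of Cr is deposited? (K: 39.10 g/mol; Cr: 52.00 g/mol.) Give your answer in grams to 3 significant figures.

5.14 g

n(K) = 11.6 / 39.10 = 0.2967 mol
K⁺ + e⁻ → K, so n(e⁻) = 0.2967 mol
Same current for the same time ⇒ same n(e⁻) = 0.2967 mol in both cells.
Cr³⁺ + 3e⁻ → Cr, so n(Cr) = 0.2967 / 3 = 0.09890 mol
m(Cr) = 0.09890 × 52.00 = 5.14 g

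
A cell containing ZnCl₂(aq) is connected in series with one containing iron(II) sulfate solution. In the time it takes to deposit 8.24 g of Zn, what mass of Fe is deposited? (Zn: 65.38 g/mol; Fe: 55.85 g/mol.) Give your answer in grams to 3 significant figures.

7.04 g

n(Zn) = 8.24 / 65.38 = 0.1260 mol
Zn²⁺ + 2e⁻ → Zn, so n(e⁻) = 2 × 0.1260 = 0.2520 mol
In series, the same 0.2520 mol of electrons flows through the second cell.
Fe²⁺ + 2e⁻ → Fe, so n(Fe) = 0.2520 / 2 = 0.1260 mol
m(Fe) = 0.1260 × 55.85 = 7.04 g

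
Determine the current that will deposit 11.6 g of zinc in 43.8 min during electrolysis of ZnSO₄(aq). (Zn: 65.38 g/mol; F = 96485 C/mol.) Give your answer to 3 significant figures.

13.0 A

n(Zn) = 11.6 / 65.38 = 0.1774 mol
Zn²⁺ + 2e⁻ → Zn, so n(e⁻) = 2 × 0.1774 = 0.3548 mol
Q = 0.3548 × 96485 = 34230 C
I = Q / t = 34230 / 2628 s = 13.0 A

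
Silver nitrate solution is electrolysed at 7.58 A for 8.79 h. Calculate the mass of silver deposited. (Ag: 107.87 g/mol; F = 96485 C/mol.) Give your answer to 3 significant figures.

268 g

Q = 7.58 A × 31644 s = 2.399×10^5 C
Moles of electrons = 2.399×10^5 / 96485 = 2.486 mol
Ag⁺ + e⁻ → Ag, so n(Ag) = 2.486 mol
m = 2.486 × 107.87 = 268 g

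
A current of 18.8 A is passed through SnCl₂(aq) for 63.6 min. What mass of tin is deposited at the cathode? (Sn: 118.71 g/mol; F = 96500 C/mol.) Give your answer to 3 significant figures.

44.1 g

Q = It = 18.8 × 3816 = 71740 C
n(e⁻) = Q/F = 71740/96500 = 0.7434 mol
Sn²⁺ + 2e⁻ → Sn, so n(Sn) = 0.7434 / 2 = 0.3717 mol
m = 0.3717 × 118.71 = 44.1 g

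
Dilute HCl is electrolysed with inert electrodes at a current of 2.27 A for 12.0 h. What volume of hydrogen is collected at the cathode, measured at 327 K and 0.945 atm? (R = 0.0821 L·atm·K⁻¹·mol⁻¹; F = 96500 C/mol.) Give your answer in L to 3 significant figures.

14.4 L

Charge passed = 2.27 × 43200 = 98060 C
n(e⁻) = Q/F = 98060/96500 = 1.016 mol
2H⁺ + 2e⁻ → H₂, so n(H₂) = 1.016 / 2 = 0.5080 mol
V = nRT/P = 0.5080 × 0.0821 × 327 / 0.945 = 14.43 L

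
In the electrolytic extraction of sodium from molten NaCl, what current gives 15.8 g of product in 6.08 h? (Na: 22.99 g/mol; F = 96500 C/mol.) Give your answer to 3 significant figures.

3.03 A

n(Na) = 15.8 / 22.99 = 0.6873 mol
Na⁺ + e⁻ → Na, so n(e⁻) = 0.6873 mol
Q = 0.6873 × 96500 = 66320 C
I = Q / t = 66320 / 21888 s = 3.03 A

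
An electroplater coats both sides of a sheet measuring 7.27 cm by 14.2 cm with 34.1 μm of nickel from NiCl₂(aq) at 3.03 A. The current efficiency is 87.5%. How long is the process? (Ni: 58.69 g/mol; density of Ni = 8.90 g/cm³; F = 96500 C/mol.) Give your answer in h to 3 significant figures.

2.16 h

Plated area = 2 × 7.27 × 14.2 = 206.5 cm²
Volume = 206.5 × 34.1×10⁻⁴ cm = 0.7042 cm³
m(Ni) = 0.7042 × 8.90 = 6.267 g
n(Ni) = 6.267 / 58.69 = 0.1068 mol; n(e⁻) = 2 × 0.1068 = 0.2136 mol
Q = 0.2136 × 96500 / 0.875 = 23560 C
t = 23560 / 3.03 = 7776 s = 2.16 h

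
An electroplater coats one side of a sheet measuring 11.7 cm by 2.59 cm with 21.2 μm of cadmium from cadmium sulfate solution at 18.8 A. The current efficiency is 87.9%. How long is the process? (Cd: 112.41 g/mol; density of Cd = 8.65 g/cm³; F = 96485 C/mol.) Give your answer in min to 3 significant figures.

Plated area = 11.7 × 2.59 = 30.30 cm²
Volume = 30.30 × 21.2×10⁻⁴ cm = 0.06424 cm³
m(Cd) = 0.06424 × 8.65 = 0.5557 g
n(Cd) = 0.5557 / 112.41 = 0.004944 mol; n(e⁻) = 2 × 0.004944 = 0.009888 mol
Q = 0.009888 × 96485 / 0.879 = 1085 C
t = 1085 / 18.8 = 57.71 s = 0.962 min

0.962 min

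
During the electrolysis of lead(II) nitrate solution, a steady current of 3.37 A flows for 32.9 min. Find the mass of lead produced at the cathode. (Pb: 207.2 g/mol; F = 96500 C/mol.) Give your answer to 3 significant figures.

Charge passed = 3.37 × 1974 = 6652 C
n(e⁻) = Q/F = 6652/96500 = 0.06893 mol
Pb²⁺ + 2e⁻ → Pb, so n(Pb) = 0.06893 / 2 = 0.03447 mol
m = 0.03447 × 207.2 = 7.14 g

7.14 g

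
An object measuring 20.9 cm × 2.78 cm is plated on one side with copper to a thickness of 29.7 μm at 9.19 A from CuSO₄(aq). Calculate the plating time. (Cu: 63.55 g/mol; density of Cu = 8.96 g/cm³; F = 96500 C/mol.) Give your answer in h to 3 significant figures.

0.142 h

Plated area = 20.9 × 2.78 = 58.10 cm²
Volume = 58.10 × 29.7×10⁻⁴ cm = 0.1726 cm³
m(Cu) = 0.1726 × 8.96 = 1.546 g
n(Cu) = 1.546 / 63.55 = 0.02433 mol; n(e⁻) = 2 × 0.02433 = 0.04866 mol
Q = 0.04866 × 96500 = 4696 C
t = 4696 / 9.19 = 511.0 s = 0.142 h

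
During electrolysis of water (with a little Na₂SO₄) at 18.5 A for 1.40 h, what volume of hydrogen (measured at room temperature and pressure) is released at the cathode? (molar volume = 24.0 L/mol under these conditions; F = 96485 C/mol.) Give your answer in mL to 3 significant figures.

11600 mL

Q = It = 18.5 × 5040 = 93240 C
n(e⁻) = 93240 / 96485 = 0.9664 mol
2H⁺ + 2e⁻ → H₂, so n(H₂) = 0.9664 / 2 = 0.4832 mol
V = 0.4832 × 24.0 = 11.60 L
= 11600 mL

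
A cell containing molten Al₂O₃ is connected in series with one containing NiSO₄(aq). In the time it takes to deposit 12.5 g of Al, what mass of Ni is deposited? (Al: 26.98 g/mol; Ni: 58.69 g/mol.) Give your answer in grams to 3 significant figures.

40.8 g

n(Al) = 12.5 / 26.98 = 0.4633 mol
Al³⁺ + 3e⁻ → Al, so n(e⁻) = 3 × 0.4633 = 1.390 mol
In series, the same 1.390 mol of electrons flows through the second cell.
Ni²⁺ + 2e⁻ → Ni, so n(Ni) = 1.390 / 2 = 0.6950 mol
m(Ni) = 0.6950 × 58.69 = 40.8 g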